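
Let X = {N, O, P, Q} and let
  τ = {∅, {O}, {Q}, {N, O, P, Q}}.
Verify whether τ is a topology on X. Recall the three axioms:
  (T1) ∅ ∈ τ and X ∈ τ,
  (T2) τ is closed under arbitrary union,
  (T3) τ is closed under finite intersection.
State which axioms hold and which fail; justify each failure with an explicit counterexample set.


τ is NOT a topology on X.

Axiom (T1): ∅ ∈ τ? Yes; X ∈ τ? Yes.
Axiom (T2/T3): check pairwise unions and intersections of members of τ.
Counterexample for (T2): {O} ∪ {Q} = {O, Q} ∉ τ. Therefore τ is NOT a topology.


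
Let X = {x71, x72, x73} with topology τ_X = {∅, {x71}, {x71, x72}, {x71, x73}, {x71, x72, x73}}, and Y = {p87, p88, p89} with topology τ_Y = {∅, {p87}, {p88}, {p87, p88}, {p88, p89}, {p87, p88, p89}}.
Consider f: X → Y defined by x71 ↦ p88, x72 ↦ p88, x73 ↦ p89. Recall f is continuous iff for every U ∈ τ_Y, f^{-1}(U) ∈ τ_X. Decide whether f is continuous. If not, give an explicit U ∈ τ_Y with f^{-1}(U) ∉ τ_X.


f IS continuous.

Compute f^{-1}(U) for each U ∈ τ_Y:
  U = ∅: f^{-1}(U) = ∅ ∈ τ_X ✓.
  U = {p87}: f^{-1}(U) = ∅ ∈ τ_X ✓.
  U = {p88}: f^{-1}(U) = {x71, x72} ∈ τ_X ✓.
  U = {p87, p88}: f^{-1}(U) = {x71, x72} ∈ τ_X ✓.
  U = {p88, p89}: f^{-1}(U) = {x71, x72, x73} ∈ τ_X ✓.
  U = {p87, p88, p89}: f^{-1}(U) = {x71, x72, x73} ∈ τ_X ✓.
Every preimage lies in τ_X, so f IS continuous.


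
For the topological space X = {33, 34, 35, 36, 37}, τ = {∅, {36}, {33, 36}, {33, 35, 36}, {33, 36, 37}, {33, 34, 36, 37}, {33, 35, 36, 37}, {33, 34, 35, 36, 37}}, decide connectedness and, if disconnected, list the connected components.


(X, τ) is connected.

Find clopen sets (U ∈ τ with X ∖ U ∈ τ):
  U = ∅, X ∖ U = {33, 34, 35, 36, 37} — both open, so U is clopen.
  U = {33, 34, 35, 36, 37}, X ∖ U = ∅ — both open, so U is clopen.
Only trivial clopens (∅ and X) exist, so (X, τ) is connected.
Compute connected components by grouping points that agree on all clopens:
  component: {33, 34, 35, 36, 37}


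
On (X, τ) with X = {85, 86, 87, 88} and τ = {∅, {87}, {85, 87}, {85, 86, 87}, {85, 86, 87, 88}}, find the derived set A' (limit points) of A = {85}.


A' = {86, 88}

For each x ∈ X, list the open sets U ∈ τ with x ∈ U, then check whether U ∩ (A ∖ {x}) ≠ ∅ for every such U.
  x = 85: open {85, 87} ∋ x has {85, 87} ∩ (A ∖ {85}) = ∅, so x is NOT a limit point.
  x = 86: opens ∋ x are {85, 86, 87}, {85, 86, 87, 88}; each meets A ∖ {86}, so x IS a limit point.
  x = 87: open {87} ∋ x has {87} ∩ (A ∖ {87}) = ∅, so x is NOT a limit point.
  x = 88: opens ∋ x are {85, 86, 87, 88}; each meets A ∖ {88}, so x IS a limit point.
Collecting: A' = {86, 88}.


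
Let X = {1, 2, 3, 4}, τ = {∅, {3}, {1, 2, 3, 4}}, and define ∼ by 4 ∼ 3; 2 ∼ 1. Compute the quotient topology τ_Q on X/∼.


X/∼ = {[1=2], [3=4]}; |τ_Q| = 2.

Equivalence classes: [1=2], [3=4].
Quotient map π: X → X/∼ sends 1 ↦ [1=2], 2 ↦ [1=2], 3 ↦ [3=4], 4 ↦ [3=4].
For each subset V ⊆ X/∼, compute π^{-1}(V) ⊆ X and check whether π^{-1}(V) ∈ τ. V is open in τ_Q iff π^{-1}(V) ∈ τ.
  V = {}: π^{-1}(V) = ∅ ∈ τ ✓.
  V = {[1=2]}: π^{-1}(V) = {1, 2} ∉ τ ✗.
  V = {[3=4]}: π^{-1}(V) = {3, 4} ∉ τ ✗.
  V = {[1=2], [3=4]}: π^{-1}(V) = {1, 2, 3, 4} ∈ τ ✓.
Open sets in the quotient: τ_Q = {{}, {[1=2], [3=4]}} (2 elements).


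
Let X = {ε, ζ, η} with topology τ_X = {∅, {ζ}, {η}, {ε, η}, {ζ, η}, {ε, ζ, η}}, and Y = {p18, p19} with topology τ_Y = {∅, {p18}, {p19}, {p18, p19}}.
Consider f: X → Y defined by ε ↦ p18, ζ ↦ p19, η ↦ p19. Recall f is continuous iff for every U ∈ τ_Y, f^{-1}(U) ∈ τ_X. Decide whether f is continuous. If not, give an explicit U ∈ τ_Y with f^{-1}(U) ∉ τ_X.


f is NOT continuous.

Compute f^{-1}(U) for each U ∈ τ_Y:
  U = ∅: f^{-1}(U) = ∅ ∈ τ_X ✓.
  U = {p18}: f^{-1}(U) = {ε} ∉ τ_X ✗.
  U = {p19}: f^{-1}(U) = {ζ, η} ∈ τ_X ✓.
  U = {p18, p19}: f^{-1}(U) = {ε, ζ, η} ∈ τ_X ✓.
Found U = {p18} with f^{-1}(U) = {ε} not in τ_X. Therefore f is NOT continuous.


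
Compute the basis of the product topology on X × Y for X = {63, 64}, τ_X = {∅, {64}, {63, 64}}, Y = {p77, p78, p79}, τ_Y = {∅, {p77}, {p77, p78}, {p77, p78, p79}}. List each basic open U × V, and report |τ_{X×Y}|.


Basis B = {∅ × ∅, {64} × {p77}, {63, 64} × {p77}, {64} × {p77, p78}, {64} × {p77, p78, p79}, {63, 64} × {p77, p78}, {63, 64} × {p77, p78, p79}}; |τ_{X×Y}| = 10.

Enumerate products U × V with U ∈ τ_X, V ∈ τ_Y (deduplicated):
  ∅ × ∅ = {} (∅)
  {64} × {p77} = {(64,p77)}
  {63, 64} × {p77} = {(63,p77), (64,p77)}
  {64} × {p77, p78} = {(64,p77), (64,p78)}
  {64} × {p77, p78, p79} = {(64,p77), (64,p78), (64,p79)}
  {63, 64} × {p77, p78} = {(63,p77), (63,p78), (64,p77), (64,p78)}
  {63, 64} × {p77, p78, p79} = {(63,p77), (63,p78), (63,p79), (64,p77), (64,p78), (64,p79)}
These 7 distinct sets form the basis B.
Close under arbitrary unions to get τ_{X×Y}; counting gives |τ_{X×Y}| = 10.


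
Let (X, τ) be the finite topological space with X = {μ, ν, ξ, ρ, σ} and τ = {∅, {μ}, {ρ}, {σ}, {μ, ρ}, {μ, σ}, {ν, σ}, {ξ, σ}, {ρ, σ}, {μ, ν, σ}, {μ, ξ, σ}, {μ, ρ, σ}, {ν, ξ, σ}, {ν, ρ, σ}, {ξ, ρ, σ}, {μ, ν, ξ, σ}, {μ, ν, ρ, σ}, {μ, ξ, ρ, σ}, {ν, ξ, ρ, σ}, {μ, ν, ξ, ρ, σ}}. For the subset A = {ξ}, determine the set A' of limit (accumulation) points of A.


A' = ∅

For each x ∈ X, list the open sets U ∈ τ with x ∈ U, then check whether U ∩ (A ∖ {x}) ≠ ∅ for every such U.
  x = μ: open {μ} ∋ x has {μ} ∩ (A ∖ {μ}) = ∅, so x is NOT a limit point.
  x = ν: open {ν, σ} ∋ x has {ν, σ} ∩ (A ∖ {ν}) = ∅, so x is NOT a limit point.
  x = ξ: open {ξ, σ} ∋ x has {ξ, σ} ∩ (A ∖ {ξ}) = ∅, so x is NOT a limit point.
  x = ρ: open {ρ} ∋ x has {ρ} ∩ (A ∖ {ρ}) = ∅, so x is NOT a limit point.
  x = σ: open {σ} ∋ x has {σ} ∩ (A ∖ {σ}) = ∅, so x is NOT a limit point.
Collecting: A' = ∅.


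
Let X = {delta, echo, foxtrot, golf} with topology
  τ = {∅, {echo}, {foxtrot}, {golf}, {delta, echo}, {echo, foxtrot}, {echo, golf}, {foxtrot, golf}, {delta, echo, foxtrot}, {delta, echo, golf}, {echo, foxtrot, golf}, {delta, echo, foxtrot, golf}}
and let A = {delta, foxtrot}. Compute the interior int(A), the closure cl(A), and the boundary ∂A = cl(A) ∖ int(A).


int(A) = {foxtrot}, cl(A) = {delta, foxtrot}, ∂A = {delta}.

Closed sets in (X, τ) are complements of opens:
  closed(X, τ) = {∅, {delta}, {foxtrot}, {golf}, {delta, echo}, {delta, foxtrot}, {delta, golf}, {foxtrot, golf}, {delta, echo, foxtrot}, {delta, echo, golf}, {delta, foxtrot, golf}, {delta, echo, foxtrot, golf}}.
int(A) = ⋃ {U ∈ τ : U ⊆ A}. Opens contained in A: ∅, {foxtrot}.
Taking the union of these: int(A) = {foxtrot}.
cl(A) = ⋂ {C closed : A ⊆ C}. Closed sets containing A: {delta, foxtrot}, {delta, echo, foxtrot}, {delta, foxtrot, golf}, {delta, echo, foxtrot, golf}.
Intersecting these: cl(A) = {delta, foxtrot}.
∂A = cl(A) ∖ int(A) = {delta, foxtrot} ∖ {foxtrot} = {delta}.


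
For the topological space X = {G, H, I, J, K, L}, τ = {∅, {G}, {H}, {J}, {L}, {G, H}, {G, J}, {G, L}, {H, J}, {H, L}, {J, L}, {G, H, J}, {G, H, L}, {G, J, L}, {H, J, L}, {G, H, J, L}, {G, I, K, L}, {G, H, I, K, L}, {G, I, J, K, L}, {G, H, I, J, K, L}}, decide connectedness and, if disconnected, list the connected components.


(X, τ) is disconnected; components = [{H}, {J}, {G, I, K, L}].

Find clopen sets (U ∈ τ with X ∖ U ∈ τ):
  U = ∅, X ∖ U = {G, H, I, J, K, L} — both open, so U is clopen.
  U = {H}, X ∖ U = {G, I, J, K, L} — both open, so U is clopen.
  U = {J}, X ∖ U = {G, H, I, K, L} — both open, so U is clopen.
  U = {H, J}, X ∖ U = {G, I, K, L} — both open, so U is clopen.
  U = {G, I, K, L}, X ∖ U = {H, J} — both open, so U is clopen.
  U = {G, H, I, K, L}, X ∖ U = {J} — both open, so U is clopen.
  U = {G, I, J, K, L}, X ∖ U = {H} — both open, so U is clopen.
  U = {G, H, I, J, K, L}, X ∖ U = ∅ — both open, so U is clopen.
Nontrivial clopen(s) exist: e.g. {G, I, J, K, L}. So (X, τ) is disconnected.
Compute connected components by grouping points that agree on all clopens:
  component: {H}
  component: {J}
  component: {G, I, K, L}


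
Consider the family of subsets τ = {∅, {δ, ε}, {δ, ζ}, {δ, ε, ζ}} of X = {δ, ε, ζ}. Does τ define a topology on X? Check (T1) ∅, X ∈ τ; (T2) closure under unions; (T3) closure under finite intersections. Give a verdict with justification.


τ is NOT a topology on X.

Axiom (T1): ∅ ∈ τ? Yes; X ∈ τ? Yes.
Axiom (T2/T3): check pairwise unions and intersections of members of τ.
Counterexample for (T3): {δ, ε} ∩ {δ, ζ} = {δ} ∉ τ. Therefore τ is NOT a topology.


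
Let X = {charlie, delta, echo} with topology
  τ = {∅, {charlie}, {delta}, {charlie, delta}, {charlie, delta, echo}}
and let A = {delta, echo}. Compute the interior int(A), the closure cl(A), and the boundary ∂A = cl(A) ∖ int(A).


int(A) = {delta}, cl(A) = {delta, echo}, ∂A = {echo}.

Closed sets in (X, τ) are complements of opens:
  closed(X, τ) = {∅, {echo}, {charlie, echo}, {delta, echo}, {charlie, delta, echo}}.
int(A) = ⋃ {U ∈ τ : U ⊆ A}. Opens contained in A: ∅, {delta}.
Taking the union of these: int(A) = {delta}.
cl(A) = ⋂ {C closed : A ⊆ C}. Closed sets containing A: {delta, echo}, {charlie, delta, echo}.
Intersecting these: cl(A) = {delta, echo}.
∂A = cl(A) ∖ int(A) = {delta, echo} ∖ {delta} = {echo}.


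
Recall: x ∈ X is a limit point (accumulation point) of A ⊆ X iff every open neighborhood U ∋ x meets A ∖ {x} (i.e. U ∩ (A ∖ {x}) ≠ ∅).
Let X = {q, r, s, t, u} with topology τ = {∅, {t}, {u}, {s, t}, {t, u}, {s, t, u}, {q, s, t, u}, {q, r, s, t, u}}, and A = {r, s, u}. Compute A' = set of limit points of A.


A' = {q, r}

For each x ∈ X, list the open sets U ∈ τ with x ∈ U, then check whether U ∩ (A ∖ {x}) ≠ ∅ for every such U.
  x = q: opens ∋ x are {q, s, t, u}, {q, r, s, t, u}; each meets A ∖ {q}, so x IS a limit point.
  x = r: opens ∋ x are {q, r, s, t, u}; each meets A ∖ {r}, so x IS a limit point.
  x = s: open {s, t} ∋ x has {s, t} ∩ (A ∖ {s}) = ∅, so x is NOT a limit point.
  x = t: open {t} ∋ x has {t} ∩ (A ∖ {t}) = ∅, so x is NOT a limit point.
  x = u: open {u} ∋ x has {u} ∩ (A ∖ {u}) = ∅, so x is NOT a limit point.
Collecting: A' = {q, r}.


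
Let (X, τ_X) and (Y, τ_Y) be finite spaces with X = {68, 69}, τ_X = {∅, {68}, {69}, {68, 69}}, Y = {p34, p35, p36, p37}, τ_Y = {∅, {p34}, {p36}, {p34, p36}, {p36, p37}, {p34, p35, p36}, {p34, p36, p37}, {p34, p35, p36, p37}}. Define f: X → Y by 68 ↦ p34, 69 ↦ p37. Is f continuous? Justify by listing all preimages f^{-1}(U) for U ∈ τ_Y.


f IS continuous.

Compute f^{-1}(U) for each U ∈ τ_Y:
  U = ∅: f^{-1}(U) = ∅ ∈ τ_X ✓.
  U = {p34}: f^{-1}(U) = {68} ∈ τ_X ✓.
  U = {p36}: f^{-1}(U) = ∅ ∈ τ_X ✓.
  U = {p34, p36}: f^{-1}(U) = {68} ∈ τ_X ✓.
  U = {p36, p37}: f^{-1}(U) = {69} ∈ τ_X ✓.
  U = {p34, p35, p36}: f^{-1}(U) = {68} ∈ τ_X ✓.
  U = {p34, p36, p37}: f^{-1}(U) = {68, 69} ∈ τ_X ✓.
  U = {p34, p35, p36, p37}: f^{-1}(U) = {68, 69} ∈ τ_X ✓.
Every preimage lies in τ_X, so f IS continuous.


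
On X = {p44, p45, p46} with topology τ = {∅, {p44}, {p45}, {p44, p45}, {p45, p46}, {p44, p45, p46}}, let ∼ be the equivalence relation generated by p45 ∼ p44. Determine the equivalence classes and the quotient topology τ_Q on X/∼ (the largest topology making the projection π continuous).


X/∼ = {[p44=p45], [p46]}; |τ_Q| = 3.

Equivalence classes: [p44=p45], [p46].
Quotient map π: X → X/∼ sends p44 ↦ [p44=p45], p45 ↦ [p44=p45], p46 ↦ [p46].
For each subset V ⊆ X/∼, compute π^{-1}(V) ⊆ X and check whether π^{-1}(V) ∈ τ. V is open in τ_Q iff π^{-1}(V) ∈ τ.
  V = {}: π^{-1}(V) = ∅ ∈ τ ✓.
  V = {[p44=p45]}: π^{-1}(V) = {p44, p45} ∈ τ ✓.
  V = {[p46]}: π^{-1}(V) = {p46} ∉ τ ✗.
  V = {[p44=p45], [p46]}: π^{-1}(V) = {p44, p45, p46} ∈ τ ✓.
Open sets in the quotient: τ_Q = {{}, {[p44=p45]}, {[p44=p45], [p46]}} (3 elements).


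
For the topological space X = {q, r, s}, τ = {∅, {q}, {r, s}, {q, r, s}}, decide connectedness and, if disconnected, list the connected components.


(X, τ) is disconnected; components = [{q}, {r, s}].

Find clopen sets (U ∈ τ with X ∖ U ∈ τ):
  U = ∅, X ∖ U = {q, r, s} — both open, so U is clopen.
  U = {q}, X ∖ U = {r, s} — both open, so U is clopen.
  U = {r, s}, X ∖ U = {q} — both open, so U is clopen.
  U = {q, r, s}, X ∖ U = ∅ — both open, so U is clopen.
Nontrivial clopen(s) exist: e.g. {q}. So (X, τ) is disconnected.
Compute connected components by grouping points that agree on all clopens:
  component: {q}
  component: {r, s}


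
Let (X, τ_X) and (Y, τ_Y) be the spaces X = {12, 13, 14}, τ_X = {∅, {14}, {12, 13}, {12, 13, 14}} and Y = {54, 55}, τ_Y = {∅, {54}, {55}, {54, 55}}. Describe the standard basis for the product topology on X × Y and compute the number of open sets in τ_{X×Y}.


Basis B = {∅ × ∅, {14} × {54}, {14} × {55}, {12, 13} × {54}, {12, 13} × {55}, {14} × {54, 55}, {12, 13, 14} × {54}, {12, 13, 14} × {55}, {12, 13} × {54, 55}, {12, 13, 14} × {54, 55}}; |τ_{X×Y}| = 16.

Enumerate products U × V with U ∈ τ_X, V ∈ τ_Y (deduplicated):
  ∅ × ∅ = {} (∅)
  {14} × {54} = {(14,54)}
  {14} × {55} = {(14,55)}
  {12, 13} × {54} = {(12,54), (13,54)}
  {12, 13} × {55} = {(12,55), (13,55)}
  {14} × {54, 55} = {(14,54), (14,55)}
  {12, 13, 14} × {54} = {(12,54), (13,54), (14,54)}
  {12, 13, 14} × {55} = {(12,55), (13,55), (14,55)}
  {12, 13} × {54, 55} = {(12,54), (12,55), (13,54), (13,55)}
  {12, 13, 14} × {54, 55} = {(12,54), (12,55), (13,54), (13,55), (14,54), (14,55)}
These 10 distinct sets form the basis B.
Close under arbitrary unions to get τ_{X×Y}; counting gives |τ_{X×Y}| = 16.


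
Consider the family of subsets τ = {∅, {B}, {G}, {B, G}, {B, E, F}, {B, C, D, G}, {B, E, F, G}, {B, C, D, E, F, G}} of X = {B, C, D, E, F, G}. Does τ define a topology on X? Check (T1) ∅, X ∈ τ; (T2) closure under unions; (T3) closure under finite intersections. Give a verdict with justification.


τ IS a topology on X.

Axiom (T1): ∅ ∈ τ? Yes; X ∈ τ? Yes.
Axiom (T2/T3): check pairwise unions and intersections of members of τ.
All pairwise intersections and unions checked — each lies in τ. Therefore τ satisfies (T1), (T2), (T3): it IS a topology on X.


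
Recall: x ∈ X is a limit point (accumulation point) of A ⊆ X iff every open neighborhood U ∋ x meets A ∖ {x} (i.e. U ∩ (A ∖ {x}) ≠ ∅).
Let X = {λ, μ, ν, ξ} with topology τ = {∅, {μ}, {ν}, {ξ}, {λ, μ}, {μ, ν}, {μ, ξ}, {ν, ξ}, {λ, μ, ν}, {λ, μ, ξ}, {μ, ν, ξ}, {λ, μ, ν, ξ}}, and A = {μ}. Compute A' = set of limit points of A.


A' = {λ}

For each x ∈ X, list the open sets U ∈ τ with x ∈ U, then check whether U ∩ (A ∖ {x}) ≠ ∅ for every such U.
  x = λ: opens ∋ x are {λ, μ}, {λ, μ, ν}, {λ, μ, ξ}, {λ, μ, ν, ξ}; each meets A ∖ {λ}, so x IS a limit point.
  x = μ: open {μ} ∋ x has {μ} ∩ (A ∖ {μ}) = ∅, so x is NOT a limit point.
  x = ν: open {ν} ∋ x has {ν} ∩ (A ∖ {ν}) = ∅, so x is NOT a limit point.
  x = ξ: open {ξ} ∋ x has {ξ} ∩ (A ∖ {ξ}) = ∅, so x is NOT a limit point.
Collecting: A' = {λ}.


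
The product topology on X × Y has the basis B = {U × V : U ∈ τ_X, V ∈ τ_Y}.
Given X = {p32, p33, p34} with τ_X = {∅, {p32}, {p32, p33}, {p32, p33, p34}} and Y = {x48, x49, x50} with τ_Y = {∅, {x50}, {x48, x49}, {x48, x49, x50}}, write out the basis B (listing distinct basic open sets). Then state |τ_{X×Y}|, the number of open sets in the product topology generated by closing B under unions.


Basis B = {∅ × ∅, {p32} × {x50}, {p32} × {x48, x49}, {p32, p33} × {x50}, {p32} × {x48, x49, x50}, {p32, p33, p34} × {x50}, {p32, p33} × {x48, x49}, {p32, p33} × {x48, x49, x50}, {p32, p33, p34} × {x48, x49}, {p32, p33, p34} × {x48, x49, x50}}; |τ_{X×Y}| = 16.

Enumerate products U × V with U ∈ τ_X, V ∈ τ_Y (deduplicated):
  ∅ × ∅ = {} (∅)
  {p32} × {x50} = {(p32,x50)}
  {p32} × {x48, x49} = {(p32,x48), (p32,x49)}
  {p32, p33} × {x50} = {(p32,x50), (p33,x50)}
  {p32} × {x48, x49, x50} = {(p32,x48), (p32,x49), (p32,x50)}
  {p32, p33, p34} × {x50} = {(p32,x50), (p33,x50), (p34,x50)}
  {p32, p33} × {x48, x49} = {(p32,x48), (p32,x49), (p33,x48), (p33,x49)}
  {p32, p33} × {x48, x49, x50} = {(p32,x48), (p32,x49), (p32,x50), (p33,x48), (p33,x49), (p33,x50)}
  {p32, p33, p34} × {x48, x49} = {(p32,x48), (p32,x49), (p33,x48), (p33,x49), (p34,x48), (p34,x49)}
  {p32, p33, p34} × {x48, x49, x50} = {(p32,x48), (p32,x49), (p32,x50), (p33,x48), (p33,x49), (p33,x50), (p34,x48), (p34,x49), (p34,x50)}
These 10 distinct sets form the basis B.
Close under arbitrary unions to get τ_{X×Y}; counting gives |τ_{X×Y}| = 16.


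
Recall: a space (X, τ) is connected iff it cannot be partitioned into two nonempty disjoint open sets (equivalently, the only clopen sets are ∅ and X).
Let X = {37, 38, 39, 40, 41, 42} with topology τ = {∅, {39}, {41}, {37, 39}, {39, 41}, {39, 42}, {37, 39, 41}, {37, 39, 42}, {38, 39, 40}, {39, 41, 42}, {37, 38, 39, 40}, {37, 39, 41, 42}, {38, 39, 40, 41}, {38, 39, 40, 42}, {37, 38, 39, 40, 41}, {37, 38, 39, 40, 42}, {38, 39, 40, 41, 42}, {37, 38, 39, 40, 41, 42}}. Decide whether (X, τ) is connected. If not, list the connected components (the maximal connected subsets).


(X, τ) is disconnected; components = [{41}, {37, 38, 39, 40, 42}].

Find clopen sets (U ∈ τ with X ∖ U ∈ τ):
  U = ∅, X ∖ U = {37, 38, 39, 40, 41, 42} — both open, so U is clopen.
  U = {41}, X ∖ U = {37, 38, 39, 40, 42} — both open, so U is clopen.
  U = {37, 38, 39, 40, 42}, X ∖ U = {41} — both open, so U is clopen.
  U = {37, 38, 39, 40, 41, 42}, X ∖ U = ∅ — both open, so U is clopen.
Nontrivial clopen(s) exist: e.g. {37, 38, 39, 40, 42}. So (X, τ) is disconnected.
Compute connected components by grouping points that agree on all clopens:
  component: {41}
  component: {37, 38, 39, 40, 42}


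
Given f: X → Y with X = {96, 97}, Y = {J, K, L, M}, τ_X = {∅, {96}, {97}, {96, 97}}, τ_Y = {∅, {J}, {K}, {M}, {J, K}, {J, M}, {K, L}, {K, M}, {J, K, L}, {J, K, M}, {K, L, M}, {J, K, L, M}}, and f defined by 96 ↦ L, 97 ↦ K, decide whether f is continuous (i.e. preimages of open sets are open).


f IS continuous.

Compute f^{-1}(U) for each U ∈ τ_Y:
  U = ∅: f^{-1}(U) = ∅ ∈ τ_X ✓.
  U = {J}: f^{-1}(U) = ∅ ∈ τ_X ✓.
  U = {K}: f^{-1}(U) = {97} ∈ τ_X ✓.
  U = {M}: f^{-1}(U) = ∅ ∈ τ_X ✓.
  U = {J, K}: f^{-1}(U) = {97} ∈ τ_X ✓.
  U = {J, M}: f^{-1}(U) = ∅ ∈ τ_X ✓.
  U = {K, L}: f^{-1}(U) = {96, 97} ∈ τ_X ✓.
  U = {K, M}: f^{-1}(U) = {97} ∈ τ_X ✓.
  U = {J, K, L}: f^{-1}(U) = {96, 97} ∈ τ_X ✓.
  U = {J, K, M}: f^{-1}(U) = {97} ∈ τ_X ✓.
  U = {K, L, M}: f^{-1}(U) = {96, 97} ∈ τ_X ✓.
  U = {J, K, L, M}: f^{-1}(U) = {96, 97} ∈ τ_X ✓.
Every preimage lies in τ_X, so f IS continuous.


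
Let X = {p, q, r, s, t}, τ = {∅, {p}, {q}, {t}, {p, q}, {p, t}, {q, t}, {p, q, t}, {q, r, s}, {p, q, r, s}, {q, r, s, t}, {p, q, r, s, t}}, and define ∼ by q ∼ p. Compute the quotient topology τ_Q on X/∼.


X/∼ = {[p=q], [r], [s], [t]}; |τ_Q| = 6.

Equivalence classes: [p=q], [r], [s], [t].
Quotient map π: X → X/∼ sends p ↦ [p=q], q ↦ [p=q], r ↦ [r], s ↦ [s], t ↦ [t].
For each subset V ⊆ X/∼, compute π^{-1}(V) ⊆ X and check whether π^{-1}(V) ∈ τ. V is open in τ_Q iff π^{-1}(V) ∈ τ.
  V = {}: π^{-1}(V) = ∅ ∈ τ ✓.
  V = {[p=q]}: π^{-1}(V) = {p, q} ∈ τ ✓.
  V = {[r]}: π^{-1}(V) = {r} ∉ τ ✗.
  V = {[p=q], [r]}: π^{-1}(V) = {p, q, r} ∉ τ ✗.
  V = {[s]}: π^{-1}(V) = {s} ∉ τ ✗.
  V = {[p=q], [s]}: π^{-1}(V) = {p, q, s} ∉ τ ✗.
  V = {[r], [s]}: π^{-1}(V) = {r, s} ∉ τ ✗.
  V = {[p=q], [r], [s]}: π^{-1}(V) = {p, q, r, s} ∈ τ ✓.
  V = {[t]}: π^{-1}(V) = {t} ∈ τ ✓.
  V = {[p=q], [t]}: π^{-1}(V) = {p, q, t} ∈ τ ✓.
  V = {[r], [t]}: π^{-1}(V) = {r, t} ∉ τ ✗.
  V = {[p=q], [r], [t]}: π^{-1}(V) = {p, q, r, t} ∉ τ ✗.
  V = {[s], [t]}: π^{-1}(V) = {s, t} ∉ τ ✗.
  V = {[p=q], [s], [t]}: π^{-1}(V) = {p, q, s, t} ∉ τ ✗.
  V = {[r], [s], [t]}: π^{-1}(V) = {r, s, t} ∉ τ ✗.
  V = {[p=q], [r], [s], [t]}: π^{-1}(V) = {p, q, r, s, t} ∈ τ ✓.
Open sets in the quotient: τ_Q = {{}, {[p=q]}, {[p=q], [r], [s]}, {[t]}, {[p=q], [t]}, {[p=q], [r], [s], [t]}} (6 elements).


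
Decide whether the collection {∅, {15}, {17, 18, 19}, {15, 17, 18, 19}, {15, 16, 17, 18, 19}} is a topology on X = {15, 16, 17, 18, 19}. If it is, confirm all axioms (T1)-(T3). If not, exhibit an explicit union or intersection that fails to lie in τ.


τ IS a topology on X.

Axiom (T1): ∅ ∈ τ? Yes; X ∈ τ? Yes.
Axiom (T2/T3): check pairwise unions and intersections of members of τ.
All pairwise intersections and unions checked — each lies in τ. Therefore τ satisfies (T1), (T2), (T3): it IS a topology on X.


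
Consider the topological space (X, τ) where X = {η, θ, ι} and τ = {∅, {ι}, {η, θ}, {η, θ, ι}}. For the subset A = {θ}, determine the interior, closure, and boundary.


int(A) = ∅, cl(A) = {η, θ}, ∂A = {η, θ}.

Closed sets in (X, τ) are complements of opens:
  closed(X, τ) = {∅, {ι}, {η, θ}, {η, θ, ι}}.
int(A) = ⋃ {U ∈ τ : U ⊆ A}. Opens contained in A: ∅.
Taking the union of these: int(A) = ∅.
cl(A) = ⋂ {C closed : A ⊆ C}. Closed sets containing A: {η, θ}, {η, θ, ι}.
Intersecting these: cl(A) = {η, θ}.
∂A = cl(A) ∖ int(A) = {η, θ} ∖ ∅ = {η, θ}.


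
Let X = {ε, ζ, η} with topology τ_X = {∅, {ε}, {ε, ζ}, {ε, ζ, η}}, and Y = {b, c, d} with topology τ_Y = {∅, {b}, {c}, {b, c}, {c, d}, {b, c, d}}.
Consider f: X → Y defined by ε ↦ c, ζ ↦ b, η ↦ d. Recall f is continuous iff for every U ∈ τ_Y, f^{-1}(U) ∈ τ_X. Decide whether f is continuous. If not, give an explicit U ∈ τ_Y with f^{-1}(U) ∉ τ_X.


f is NOT continuous.

Compute f^{-1}(U) for each U ∈ τ_Y:
  U = ∅: f^{-1}(U) = ∅ ∈ τ_X ✓.
  U = {b}: f^{-1}(U) = {ζ} ∉ τ_X ✗.
  U = {c}: f^{-1}(U) = {ε} ∈ τ_X ✓.
  U = {b, c}: f^{-1}(U) = {ε, ζ} ∈ τ_X ✓.
  U = {c, d}: f^{-1}(U) = {ε, η} ∉ τ_X ✗.
  U = {b, c, d}: f^{-1}(U) = {ε, ζ, η} ∈ τ_X ✓.
Found U = {b} with f^{-1}(U) = {ζ} not in τ_X. Therefore f is NOT continuous.


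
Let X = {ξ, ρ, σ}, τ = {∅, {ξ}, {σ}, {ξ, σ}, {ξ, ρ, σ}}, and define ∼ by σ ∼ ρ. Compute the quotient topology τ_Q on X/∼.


X/∼ = {[ξ], [ρ=σ]}; |τ_Q| = 3.

Equivalence classes: [ξ], [ρ=σ].
Quotient map π: X → X/∼ sends ξ ↦ [ξ], ρ ↦ [ρ=σ], σ ↦ [ρ=σ].
For each subset V ⊆ X/∼, compute π^{-1}(V) ⊆ X and check whether π^{-1}(V) ∈ τ. V is open in τ_Q iff π^{-1}(V) ∈ τ.
  V = {}: π^{-1}(V) = ∅ ∈ τ ✓.
  V = {[ξ]}: π^{-1}(V) = {ξ} ∈ τ ✓.
  V = {[ρ=σ]}: π^{-1}(V) = {ρ, σ} ∉ τ ✗.
  V = {[ξ], [ρ=σ]}: π^{-1}(V) = {ξ, ρ, σ} ∈ τ ✓.
Open sets in the quotient: τ_Q = {{}, {[ξ]}, {[ξ], [ρ=σ]}} (3 elements).


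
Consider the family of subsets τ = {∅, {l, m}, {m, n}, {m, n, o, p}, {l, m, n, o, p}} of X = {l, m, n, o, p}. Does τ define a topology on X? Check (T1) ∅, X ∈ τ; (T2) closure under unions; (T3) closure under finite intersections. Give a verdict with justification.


τ is NOT a topology on X.

Axiom (T1): ∅ ∈ τ? Yes; X ∈ τ? Yes.
Axiom (T2/T3): check pairwise unions and intersections of members of τ.
Counterexample for (T3): {l, m} ∩ {m, n} = {m} ∉ τ. Therefore τ is NOT a topology.


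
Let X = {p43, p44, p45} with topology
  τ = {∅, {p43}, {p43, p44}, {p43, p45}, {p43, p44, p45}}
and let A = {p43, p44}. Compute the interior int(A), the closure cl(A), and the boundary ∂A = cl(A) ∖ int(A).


int(A) = {p43, p44}, cl(A) = {p43, p44, p45}, ∂A = {p45}.

Closed sets in (X, τ) are complements of opens:
  closed(X, τ) = {∅, {p44}, {p45}, {p44, p45}, {p43, p44, p45}}.
int(A) = ⋃ {U ∈ τ : U ⊆ A}. Opens contained in A: ∅, {p43}, {p43, p44}.
Taking the union of these: int(A) = {p43, p44}.
cl(A) = ⋂ {C closed : A ⊆ C}. Closed sets containing A: {p43, p44, p45}.
Intersecting these: cl(A) = {p43, p44, p45}.
∂A = cl(A) ∖ int(A) = {p43, p44, p45} ∖ {p43, p44} = {p45}.


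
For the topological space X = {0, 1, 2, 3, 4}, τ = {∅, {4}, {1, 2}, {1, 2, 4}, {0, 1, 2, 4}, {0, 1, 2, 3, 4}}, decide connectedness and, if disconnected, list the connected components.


(X, τ) is connected.

Find clopen sets (U ∈ τ with X ∖ U ∈ τ):
  U = ∅, X ∖ U = {0, 1, 2, 3, 4} — both open, so U is clopen.
  U = {0, 1, 2, 3, 4}, X ∖ U = ∅ — both open, so U is clopen.
Only trivial clopens (∅ and X) exist, so (X, τ) is connected.
Compute connected components by grouping points that agree on all clopens:
  component: {0, 1, 2, 3, 4}


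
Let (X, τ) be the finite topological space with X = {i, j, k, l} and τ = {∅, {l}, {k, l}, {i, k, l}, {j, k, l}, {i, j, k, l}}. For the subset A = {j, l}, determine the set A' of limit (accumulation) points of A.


A' = {i, j, k}

For each x ∈ X, list the open sets U ∈ τ with x ∈ U, then check whether U ∩ (A ∖ {x}) ≠ ∅ for every such U.
  x = i: opens ∋ x are {i, k, l}, {i, j, k, l}; each meets A ∖ {i}, so x IS a limit point.
  x = j: opens ∋ x are {j, k, l}, {i, j, k, l}; each meets A ∖ {j}, so x IS a limit point.
  x = k: opens ∋ x are {k, l}, {i, k, l}, {j, k, l}, {i, j, k, l}; each meets A ∖ {k}, so x IS a limit point.
  x = l: open {l} ∋ x has {l} ∩ (A ∖ {l}) = ∅, so x is NOT a limit point.
Collecting: A' = {i, j, k}.


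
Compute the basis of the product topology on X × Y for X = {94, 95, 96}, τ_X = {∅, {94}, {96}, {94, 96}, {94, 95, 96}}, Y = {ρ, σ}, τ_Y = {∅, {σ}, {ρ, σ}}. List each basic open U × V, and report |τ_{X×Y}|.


Basis B = {∅ × ∅, {94} × {σ}, {96} × {σ}, {94} × {ρ, σ}, {94, 96} × {σ}, {96} × {ρ, σ}, {94, 95, 96} × {σ}, {94, 96} × {ρ, σ}, {94, 95, 96} × {ρ, σ}}; |τ_{X×Y}| = 14.

Enumerate products U × V with U ∈ τ_X, V ∈ τ_Y (deduplicated):
  ∅ × ∅ = {} (∅)
  {94} × {σ} = {(94,σ)}
  {96} × {σ} = {(96,σ)}
  {94} × {ρ, σ} = {(94,ρ), (94,σ)}
  {94, 96} × {σ} = {(94,σ), (96,σ)}
  {96} × {ρ, σ} = {(96,ρ), (96,σ)}
  {94, 95, 96} × {σ} = {(94,σ), (95,σ), (96,σ)}
  {94, 96} × {ρ, σ} = {(94,ρ), (94,σ), (96,ρ), (96,σ)}
  {94, 95, 96} × {ρ, σ} = {(94,ρ), (94,σ), (95,ρ), (95,σ), (96,ρ), (96,σ)}
These 9 distinct sets form the basis B.
Close under arbitrary unions to get τ_{X×Y}; counting gives |τ_{X×Y}| = 14.


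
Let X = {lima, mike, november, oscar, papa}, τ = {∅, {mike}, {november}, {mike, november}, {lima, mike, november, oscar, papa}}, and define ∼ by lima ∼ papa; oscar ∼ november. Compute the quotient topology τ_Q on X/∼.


X/∼ = {[lima=papa], [mike], [november=oscar]}; |τ_Q| = 3.

Equivalence classes: [lima=papa], [mike], [november=oscar].
Quotient map π: X → X/∼ sends lima ↦ [lima=papa], mike ↦ [mike], november ↦ [november=oscar], oscar ↦ [november=oscar], papa ↦ [lima=papa].
For each subset V ⊆ X/∼, compute π^{-1}(V) ⊆ X and check whether π^{-1}(V) ∈ τ. V is open in τ_Q iff π^{-1}(V) ∈ τ.
  V = {}: π^{-1}(V) = ∅ ∈ τ ✓.
  V = {[lima=papa]}: π^{-1}(V) = {lima, papa} ∉ τ ✗.
  V = {[mike]}: π^{-1}(V) = {mike} ∈ τ ✓.
  V = {[lima=papa], [mike]}: π^{-1}(V) = {lima, mike, papa} ∉ τ ✗.
  V = {[november=oscar]}: π^{-1}(V) = {november, oscar} ∉ τ ✗.
  V = {[lima=papa], [november=oscar]}: π^{-1}(V) = {lima, november, oscar, papa} ∉ τ ✗.
  V = {[mike], [november=oscar]}: π^{-1}(V) = {mike, november, oscar} ∉ τ ✗.
  V = {[lima=papa], [mike], [november=oscar]}: π^{-1}(V) = {lima, mike, november, oscar, papa} ∈ τ ✓.
Open sets in the quotient: τ_Q = {{}, {[mike]}, {[lima=papa], [mike], [november=oscar]}} (3 elements).


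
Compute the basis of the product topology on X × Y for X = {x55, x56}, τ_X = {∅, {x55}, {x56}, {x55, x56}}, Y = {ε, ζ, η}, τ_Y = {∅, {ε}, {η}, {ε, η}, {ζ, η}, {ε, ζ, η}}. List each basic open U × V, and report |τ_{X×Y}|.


Basis B = {∅ × ∅, {x55} × {ε}, {x55} × {η}, {x56} × {ε}, {x56} × {η}, {x55} × {ε, η}, {x55, x56} × {ε}, {x55} × {ζ, η}, {x55, x56} × {η}, {x56} × {ε, η}, {x56} × {ζ, η}, {x55} × {ε, ζ, η}, {x56} × {ε, ζ, η}, {x55, x56} × {ε, η}, {x55, x56} × {ζ, η}, {x55, x56} × {ε, ζ, η}}; |τ_{X×Y}| = 36.

Enumerate products U × V with U ∈ τ_X, V ∈ τ_Y (deduplicated):
  ∅ × ∅ = {} (∅)
  {x55} × {ε} = {(x55,ε)}
  {x55} × {η} = {(x55,η)}
  {x56} × {ε} = {(x56,ε)}
  {x56} × {η} = {(x56,η)}
  {x55} × {ε, η} = {(x55,ε), (x55,η)}
  {x55, x56} × {ε} = {(x55,ε), (x56,ε)}
  {x55} × {ζ, η} = {(x55,ζ), (x55,η)}
  {x55, x56} × {η} = {(x55,η), (x56,η)}
  {x56} × {ε, η} = {(x56,ε), (x56,η)}
  {x56} × {ζ, η} = {(x56,ζ), (x56,η)}
  {x55} × {ε, ζ, η} = {(x55,ε), (x55,ζ), (x55,η)}
  {x56} × {ε, ζ, η} = {(x56,ε), (x56,ζ), (x56,η)}
  {x55, x56} × {ε, η} = {(x55,ε), (x55,η), (x56,ε), (x56,η)}
  {x55, x56} × {ζ, η} = {(x55,ζ), (x55,η), (x56,ζ), (x56,η)}
  {x55, x56} × {ε, ζ, η} = {(x55,ε), (x55,ζ), (x55,η), (x56,ε), (x56,ζ), (x56,η)}
These 16 distinct sets form the basis B.
Close under arbitrary unions to get τ_{X×Y}; counting gives |τ_{X×Y}| = 36.


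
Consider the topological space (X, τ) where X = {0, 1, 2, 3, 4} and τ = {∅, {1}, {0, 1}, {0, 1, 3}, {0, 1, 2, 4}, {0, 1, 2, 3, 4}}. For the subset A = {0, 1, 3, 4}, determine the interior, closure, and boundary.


int(A) = {0, 1, 3}, cl(A) = {0, 1, 2, 3, 4}, ∂A = {2, 4}.

Closed sets in (X, τ) are complements of opens:
  closed(X, τ) = {∅, {3}, {2, 4}, {2, 3, 4}, {0, 2, 3, 4}, {0, 1, 2, 3, 4}}.
int(A) = ⋃ {U ∈ τ : U ⊆ A}. Opens contained in A: ∅, {1}, {0, 1}, {0, 1, 3}.
Taking the union of these: int(A) = {0, 1, 3}.
cl(A) = ⋂ {C closed : A ⊆ C}. Closed sets containing A: {0, 1, 2, 3, 4}.
Intersecting these: cl(A) = {0, 1, 2, 3, 4}.
∂A = cl(A) ∖ int(A) = {0, 1, 2, 3, 4} ∖ {0, 1, 3} = {2, 4}.


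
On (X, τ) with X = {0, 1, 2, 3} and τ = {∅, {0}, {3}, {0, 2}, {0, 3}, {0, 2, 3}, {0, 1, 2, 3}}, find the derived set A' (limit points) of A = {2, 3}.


A' = {1}

For each x ∈ X, list the open sets U ∈ τ with x ∈ U, then check whether U ∩ (A ∖ {x}) ≠ ∅ for every such U.
  x = 0: open {0} ∋ x has {0} ∩ (A ∖ {0}) = ∅, so x is NOT a limit point.
  x = 1: opens ∋ x are {0, 1, 2, 3}; each meets A ∖ {1}, so x IS a limit point.
  x = 2: open {0, 2} ∋ x has {0, 2} ∩ (A ∖ {2}) = ∅, so x is NOT a limit point.
  x = 3: open {3} ∋ x has {3} ∩ (A ∖ {3}) = ∅, so x is NOT a limit point.
Collecting: A' = {1}.


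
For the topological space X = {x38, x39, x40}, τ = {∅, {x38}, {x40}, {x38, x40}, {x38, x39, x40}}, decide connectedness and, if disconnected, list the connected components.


(X, τ) is connected.

Find clopen sets (U ∈ τ with X ∖ U ∈ τ):
  U = ∅, X ∖ U = {x38, x39, x40} — both open, so U is clopen.
  U = {x38, x39, x40}, X ∖ U = ∅ — both open, so U is clopen.
Only trivial clopens (∅ and X) exist, so (X, τ) is connected.
Compute connected components by grouping points that agree on all clopens:
  component: {x38, x39, x40}


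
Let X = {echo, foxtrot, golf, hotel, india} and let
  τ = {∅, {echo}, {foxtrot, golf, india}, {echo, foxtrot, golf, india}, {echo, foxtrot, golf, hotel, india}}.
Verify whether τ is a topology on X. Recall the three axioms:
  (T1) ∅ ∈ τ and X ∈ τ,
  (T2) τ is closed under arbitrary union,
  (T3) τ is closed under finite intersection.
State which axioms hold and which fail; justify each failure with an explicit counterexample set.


τ IS a topology on X.

Axiom (T1): ∅ ∈ τ? Yes; X ∈ τ? Yes.
Axiom (T2/T3): check pairwise unions and intersections of members of τ.
All pairwise intersections and unions checked — each lies in τ. Therefore τ satisfies (T1), (T2), (T3): it IS a topology on X.


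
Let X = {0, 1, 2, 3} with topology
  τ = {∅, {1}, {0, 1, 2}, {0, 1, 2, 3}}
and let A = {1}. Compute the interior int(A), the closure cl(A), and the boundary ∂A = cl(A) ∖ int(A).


int(A) = {1}, cl(A) = {0, 1, 2, 3}, ∂A = {0, 2, 3}.

Closed sets in (X, τ) are complements of opens:
  closed(X, τ) = {∅, {3}, {0, 2, 3}, {0, 1, 2, 3}}.
int(A) = ⋃ {U ∈ τ : U ⊆ A}. Opens contained in A: ∅, {1}.
Taking the union of these: int(A) = {1}.
cl(A) = ⋂ {C closed : A ⊆ C}. Closed sets containing A: {0, 1, 2, 3}.
Intersecting these: cl(A) = {0, 1, 2, 3}.
∂A = cl(A) ∖ int(A) = {0, 1, 2, 3} ∖ {1} = {0, 2, 3}.


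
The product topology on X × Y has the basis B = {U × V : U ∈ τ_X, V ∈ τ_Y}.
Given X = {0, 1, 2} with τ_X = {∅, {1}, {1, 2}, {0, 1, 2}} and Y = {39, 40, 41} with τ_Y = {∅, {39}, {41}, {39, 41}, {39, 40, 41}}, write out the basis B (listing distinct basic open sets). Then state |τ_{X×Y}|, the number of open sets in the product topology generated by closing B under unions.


Basis B = {∅ × ∅, {1} × {39}, {1} × {41}, {1} × {39, 41}, {1, 2} × {39}, {1, 2} × {41}, {0, 1, 2} × {39}, {0, 1, 2} × {41}, {1} × {39, 40, 41}, {1, 2} × {39, 41}, {0, 1, 2} × {39, 41}, {1, 2} × {39, 40, 41}, {0, 1, 2} × {39, 40, 41}}; |τ_{X×Y}| = 30.

Enumerate products U × V with U ∈ τ_X, V ∈ τ_Y (deduplicated):
  ∅ × ∅ = {} (∅)
  {1} × {39} = {(1,39)}
  {1} × {41} = {(1,41)}
  {1} × {39, 41} = {(1,39), (1,41)}
  {1, 2} × {39} = {(1,39), (2,39)}
  {1, 2} × {41} = {(1,41), (2,41)}
  {0, 1, 2} × {39} = {(0,39), (1,39), (2,39)}
  {0, 1, 2} × {41} = {(0,41), (1,41), (2,41)}
  {1} × {39, 40, 41} = {(1,39), (1,40), (1,41)}
  {1, 2} × {39, 41} = {(1,39), (1,41), (2,39), (2,41)}
  {0, 1, 2} × {39, 41} = {(0,39), (0,41), (1,39), (1,41), (2,39), (2,41)}
  {1, 2} × {39, 40, 41} = {(1,39), (1,40), (1,41), (2,39), (2,40), (2,41)}
  {0, 1, 2} × {39, 40, 41} = {(0,39), (0,40), (0,41), (1,39), (1,40), (1,41), (2,39), (2,40), (2,41)}
These 13 distinct sets form the basis B.
Close under arbitrary unions to get τ_{X×Y}; counting gives |τ_{X×Y}| = 30.


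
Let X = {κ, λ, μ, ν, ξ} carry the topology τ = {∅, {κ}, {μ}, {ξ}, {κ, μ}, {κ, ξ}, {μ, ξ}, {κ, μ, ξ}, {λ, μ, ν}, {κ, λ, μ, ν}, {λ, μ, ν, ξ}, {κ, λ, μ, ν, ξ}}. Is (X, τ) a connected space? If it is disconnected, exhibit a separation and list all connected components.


(X, τ) is disconnected; components = [{κ}, {ξ}, {λ, μ, ν}].

Find clopen sets (U ∈ τ with X ∖ U ∈ τ):
  U = ∅, X ∖ U = {κ, λ, μ, ν, ξ} — both open, so U is clopen.
  U = {κ}, X ∖ U = {λ, μ, ν, ξ} — both open, so U is clopen.
  U = {ξ}, X ∖ U = {κ, λ, μ, ν} — both open, so U is clopen.
  U = {κ, ξ}, X ∖ U = {λ, μ, ν} — both open, so U is clopen.
  U = {λ, μ, ν}, X ∖ U = {κ, ξ} — both open, so U is clopen.
  U = {κ, λ, μ, ν}, X ∖ U = {ξ} — both open, so U is clopen.
  U = {λ, μ, ν, ξ}, X ∖ U = {κ} — both open, so U is clopen.
  U = {κ, λ, μ, ν, ξ}, X ∖ U = ∅ — both open, so U is clopen.
Nontrivial clopen(s) exist: e.g. {λ, μ, ν}. So (X, τ) is disconnected.
Compute connected components by grouping points that agree on all clopens:
  component: {κ}
  component: {ξ}
  component: {λ, μ, ν}


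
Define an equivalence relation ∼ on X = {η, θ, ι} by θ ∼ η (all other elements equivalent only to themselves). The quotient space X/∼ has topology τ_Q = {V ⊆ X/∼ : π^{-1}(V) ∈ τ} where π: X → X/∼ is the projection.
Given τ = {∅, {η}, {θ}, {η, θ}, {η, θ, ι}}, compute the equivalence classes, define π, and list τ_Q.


X/∼ = {[η=θ], [ι]}; |τ_Q| = 3.

Equivalence classes: [η=θ], [ι].
Quotient map π: X → X/∼ sends η ↦ [η=θ], θ ↦ [η=θ], ι ↦ [ι].
For each subset V ⊆ X/∼, compute π^{-1}(V) ⊆ X and check whether π^{-1}(V) ∈ τ. V is open in τ_Q iff π^{-1}(V) ∈ τ.
  V = {}: π^{-1}(V) = ∅ ∈ τ ✓.
  V = {[η=θ]}: π^{-1}(V) = {η, θ} ∈ τ ✓.
  V = {[ι]}: π^{-1}(V) = {ι} ∉ τ ✗.
  V = {[η=θ], [ι]}: π^{-1}(V) = {η, θ, ι} ∈ τ ✓.
Open sets in the quotient: τ_Q = {{}, {[η=θ]}, {[η=θ], [ι]}} (3 elements).


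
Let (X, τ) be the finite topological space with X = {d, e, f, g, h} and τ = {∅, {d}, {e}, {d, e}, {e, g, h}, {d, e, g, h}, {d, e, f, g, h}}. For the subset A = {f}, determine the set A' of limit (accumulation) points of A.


A' = ∅

For each x ∈ X, list the open sets U ∈ τ with x ∈ U, then check whether U ∩ (A ∖ {x}) ≠ ∅ for every such U.
  x = d: open {d} ∋ x has {d} ∩ (A ∖ {d}) = ∅, so x is NOT a limit point.
  x = e: open {e} ∋ x has {e} ∩ (A ∖ {e}) = ∅, so x is NOT a limit point.
  x = f: open {d, e, f, g, h} ∋ x has {d, e, f, g, h} ∩ (A ∖ {f}) = ∅, so x is NOT a limit point.
  x = g: open {e, g, h} ∋ x has {e, g, h} ∩ (A ∖ {g}) = ∅, so x is NOT a limit point.
  x = h: open {e, g, h} ∋ x has {e, g, h} ∩ (A ∖ {h}) = ∅, so x is NOT a limit point.
Collecting: A' = ∅.


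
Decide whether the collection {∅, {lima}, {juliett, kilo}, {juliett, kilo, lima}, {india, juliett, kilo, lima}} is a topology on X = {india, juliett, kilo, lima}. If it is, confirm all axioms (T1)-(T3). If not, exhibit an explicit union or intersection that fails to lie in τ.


τ IS a topology on X.

Axiom (T1): ∅ ∈ τ? Yes; X ∈ τ? Yes.
Axiom (T2/T3): check pairwise unions and intersections of members of τ.
All pairwise intersections and unions checked — each lies in τ. Therefore τ satisfies (T1), (T2), (T3): it IS a topology on X.


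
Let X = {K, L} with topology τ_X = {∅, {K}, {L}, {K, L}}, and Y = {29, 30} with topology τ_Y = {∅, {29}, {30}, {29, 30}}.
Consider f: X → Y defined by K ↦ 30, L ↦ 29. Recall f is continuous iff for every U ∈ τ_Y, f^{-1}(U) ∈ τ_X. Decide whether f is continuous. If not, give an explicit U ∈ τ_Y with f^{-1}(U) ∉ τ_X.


f IS continuous.

Compute f^{-1}(U) for each U ∈ τ_Y:
  U = ∅: f^{-1}(U) = ∅ ∈ τ_X ✓.
  U = {29}: f^{-1}(U) = {L} ∈ τ_X ✓.
  U = {30}: f^{-1}(U) = {K} ∈ τ_X ✓.
  U = {29, 30}: f^{-1}(U) = {K, L} ∈ τ_X ✓.
Every preimage lies in τ_X, so f IS continuous.


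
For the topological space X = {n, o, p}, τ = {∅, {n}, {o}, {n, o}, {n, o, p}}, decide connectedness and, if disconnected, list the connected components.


(X, τ) is connected.

Find clopen sets (U ∈ τ with X ∖ U ∈ τ):
  U = ∅, X ∖ U = {n, o, p} — both open, so U is clopen.
  U = {n, o, p}, X ∖ U = ∅ — both open, so U is clopen.
Only trivial clopens (∅ and X) exist, so (X, τ) is connected.
Compute connected components by grouping points that agree on all clopens:
  component: {n, o, p}


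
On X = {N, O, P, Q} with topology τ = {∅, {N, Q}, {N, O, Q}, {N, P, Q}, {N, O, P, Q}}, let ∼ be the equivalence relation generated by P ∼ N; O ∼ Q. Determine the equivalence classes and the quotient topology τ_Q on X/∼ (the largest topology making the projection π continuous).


X/∼ = {[N=P], [O=Q]}; |τ_Q| = 2.

Equivalence classes: [N=P], [O=Q].
Quotient map π: X → X/∼ sends N ↦ [N=P], O ↦ [O=Q], P ↦ [N=P], Q ↦ [O=Q].
For each subset V ⊆ X/∼, compute π^{-1}(V) ⊆ X and check whether π^{-1}(V) ∈ τ. V is open in τ_Q iff π^{-1}(V) ∈ τ.
  V = {}: π^{-1}(V) = ∅ ∈ τ ✓.
  V = {[N=P]}: π^{-1}(V) = {N, P} ∉ τ ✗.
  V = {[O=Q]}: π^{-1}(V) = {O, Q} ∉ τ ✗.
  V = {[N=P], [O=Q]}: π^{-1}(V) = {N, O, P, Q} ∈ τ ✓.
Open sets in the quotient: τ_Q = {{}, {[N=P], [O=Q]}} (2 elements).
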